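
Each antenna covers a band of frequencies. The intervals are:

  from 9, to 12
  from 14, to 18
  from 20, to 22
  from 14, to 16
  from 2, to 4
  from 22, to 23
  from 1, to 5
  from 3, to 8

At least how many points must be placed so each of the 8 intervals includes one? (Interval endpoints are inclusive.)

4

Process intervals by earliest right end; each time one isn't hit yet, stab at its right endpoint.
By right end: [2,4]  [1,5]  [3,8]  [9,12]  [14,16]  [14,18]  [20,22]  [22,23]
[2,4] uncovered → point at 4; [9,12] uncovered → point at 12; [14,16] uncovered → point at 16; [20,22] uncovered → point at 22.
Points: 4, 12, 16, 22 (4 total).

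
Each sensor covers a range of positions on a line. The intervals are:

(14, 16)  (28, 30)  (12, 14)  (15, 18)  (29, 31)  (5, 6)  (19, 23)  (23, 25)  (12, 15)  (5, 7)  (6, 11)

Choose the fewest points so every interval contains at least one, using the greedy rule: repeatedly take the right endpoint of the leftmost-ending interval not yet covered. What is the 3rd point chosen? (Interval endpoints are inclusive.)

18

Sorted: [5,6] [5,7] [6,11] [12,14] [12,15] [14,16] [15,18] [19,23] [23,25] [28,30] [29,31]
{[5,6],[5,7],[6,11]} hit by 6; {[12,14],[12,15],[14,16]} hit by 14; {[15,18]} hit by 18; {[19,23],[23,25]} hit by 23; {[28,30],[29,31]} hit by 30.
Points: 6, 14, 18, 23, 30 (5 total).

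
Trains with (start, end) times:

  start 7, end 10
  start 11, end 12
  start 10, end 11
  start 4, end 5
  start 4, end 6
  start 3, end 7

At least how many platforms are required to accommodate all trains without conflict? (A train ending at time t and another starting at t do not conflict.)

3

starts: [3, 4, 4, 7, 10, 11]
ends:   [5, 6, 7, 10, 11, 12]
s3→1 s4→2 s4→3  — peak 3.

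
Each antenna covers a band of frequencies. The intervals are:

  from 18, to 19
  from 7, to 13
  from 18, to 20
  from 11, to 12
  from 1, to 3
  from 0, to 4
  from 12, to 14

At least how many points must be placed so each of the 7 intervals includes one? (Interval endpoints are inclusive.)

3

Process intervals by earliest right end; each time one isn't hit yet, stab at its right endpoint.
Sorted: [1,3] [0,4] [11,12] [7,13] [12,14] [18,19] [18,20]
{[1,3],[0,4]} hit by 3; {[11,12],[7,13],[12,14]} hit by 12; {[18,19],[18,20]} hit by 19.
Points: 3, 12, 19 (3 total).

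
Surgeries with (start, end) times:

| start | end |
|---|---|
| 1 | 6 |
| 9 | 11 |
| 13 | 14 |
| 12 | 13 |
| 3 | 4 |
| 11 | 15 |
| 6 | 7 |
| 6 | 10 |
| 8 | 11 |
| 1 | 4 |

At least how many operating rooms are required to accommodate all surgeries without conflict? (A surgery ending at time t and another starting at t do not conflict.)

The answer is the maximum number of intervals overlapping at any instant.
starts: [1, 1, 3, 6, 6, 8, 9, 11, 12, 13]
ends:   [4, 4, 6, 7, 10, 11, 11, 13, 14, 15]
s1→1 s1→2 s3→3  — peak 3.

3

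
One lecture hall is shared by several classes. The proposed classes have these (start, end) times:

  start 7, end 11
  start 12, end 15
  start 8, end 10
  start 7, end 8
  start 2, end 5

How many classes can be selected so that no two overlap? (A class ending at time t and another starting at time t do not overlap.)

Greedy by earliest finish: after sorting by end time, pick each interval compatible with the last pick.
By end time: (2,5), (7,8), (8,10), (7,11), (12,15).
Pick (2,5); next start ≥ 5 → (7,8); next start ≥ 8 → (8,10); next start ≥ 10 → (12,15).
Selected 4 classes.

4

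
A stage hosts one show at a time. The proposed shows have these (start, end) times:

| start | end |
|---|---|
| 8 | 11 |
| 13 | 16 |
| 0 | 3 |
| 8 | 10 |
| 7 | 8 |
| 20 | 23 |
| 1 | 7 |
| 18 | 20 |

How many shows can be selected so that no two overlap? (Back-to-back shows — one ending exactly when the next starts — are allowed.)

6

Sorted by end: (0,3)  (1,7)  (7,8)  (8,10)  (8,11)  (13,16)  (18,20)  (20,23)
take (0,3); take (7,8); take (8,10); take (13,16); take (18,20); take (20,23).
Selected 6 shows.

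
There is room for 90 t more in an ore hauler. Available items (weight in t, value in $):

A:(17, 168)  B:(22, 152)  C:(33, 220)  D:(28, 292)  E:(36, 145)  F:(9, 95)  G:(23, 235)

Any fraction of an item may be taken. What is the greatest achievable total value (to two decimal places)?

Greedy by value/weight ratio, highest first.
Order: F (95/9=10.56) > D (292/28=10.43) > G (235/23=10.22) > A (168/17=9.88) > B (152/22=6.91) > C (220/33=6.67) > E (145/36=4.03)
Fill: take F (9 @ 95) → take D (28 @ 292) → take G (23 @ 235) → take A (17 @ 168) → take 13/22 of B → 89.82; 90/90 used.
Total value = 879.82

879.82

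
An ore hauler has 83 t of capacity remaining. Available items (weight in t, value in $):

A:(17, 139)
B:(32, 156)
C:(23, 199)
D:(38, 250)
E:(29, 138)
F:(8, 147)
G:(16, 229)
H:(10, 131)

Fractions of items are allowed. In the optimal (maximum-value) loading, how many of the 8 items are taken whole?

Order: F (147/8=18.38) > G (229/16=14.31) > H (131/10=13.10) > C (199/23=8.65) > A (139/17=8.18) > D (250/38=6.58) > B (156/32=4.88) > E (138/29=4.76)
Fill: take F (8 @ 147) → take G (16 @ 229) → take H (10 @ 131) → take C (23 @ 199) → take A (17 @ 139) → take 9/38 of D → 59.21; 83/83 used.
5 item(s) taken whole; one partial (take 9/38 of D).

5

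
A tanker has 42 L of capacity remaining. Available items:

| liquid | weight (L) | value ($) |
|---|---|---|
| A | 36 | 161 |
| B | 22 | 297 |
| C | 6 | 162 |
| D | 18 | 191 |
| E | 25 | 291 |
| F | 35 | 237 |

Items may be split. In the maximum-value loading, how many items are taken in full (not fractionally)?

2

Greedy by value/weight ratio, highest first.
Order: C (162/6=27.00) > B (297/22=13.50) > E (291/25=11.64) > D (191/18=10.61) > F (237/35=6.77) > A (161/36=4.47)
Fill: take C (6 @ 162) → take B (22 @ 297) → take 14/25 of E → 162.96; 42/42 used.
2 item(s) taken whole; one partial (take 14/25 of E).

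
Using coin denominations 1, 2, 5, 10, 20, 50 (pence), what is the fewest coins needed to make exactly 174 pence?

174 − 3×50→24 − 1×20→4 − 2×2→0
Total coins = 3 + 1 + 2 = 6

6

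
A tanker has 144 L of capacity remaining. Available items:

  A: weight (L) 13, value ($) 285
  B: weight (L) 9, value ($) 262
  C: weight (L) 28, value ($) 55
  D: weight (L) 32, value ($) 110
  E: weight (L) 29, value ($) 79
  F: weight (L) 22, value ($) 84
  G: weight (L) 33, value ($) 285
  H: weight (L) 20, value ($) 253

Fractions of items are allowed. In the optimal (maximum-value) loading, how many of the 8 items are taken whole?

Order: B (262/9=29.11) > A (285/13=21.92) > H (253/20=12.65) > G (285/33=8.64) > F (84/22=3.82) > D (110/32=3.44) > E (79/29=2.72) > C (55/28=1.96)
Fill: take B (9 @ 262) → take A (13 @ 285) → take H (20 @ 253) → take G (33 @ 285) → take F (22 @ 84) → take D (32 @ 110) → take 15/29 of E → 40.86; 144/144 used.
6 item(s) taken whole; one partial (take 15/29 of E).

6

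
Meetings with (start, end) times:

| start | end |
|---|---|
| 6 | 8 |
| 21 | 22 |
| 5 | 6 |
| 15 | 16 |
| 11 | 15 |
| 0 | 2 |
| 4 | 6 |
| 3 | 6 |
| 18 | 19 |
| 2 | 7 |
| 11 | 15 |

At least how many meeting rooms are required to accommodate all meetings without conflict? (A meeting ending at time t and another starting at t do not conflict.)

The answer is the maximum number of intervals overlapping at any instant.
starts: [0, 2, 3, 4, 5, 6, 11, 11, 15, 18, 21]
ends:   [2, 6, 6, 6, 7, 8, 15, 15, 16, 19, 22]
s0→1 e2→0 s2→1 s3→2 s4→3 s5→4  — peak 4.

4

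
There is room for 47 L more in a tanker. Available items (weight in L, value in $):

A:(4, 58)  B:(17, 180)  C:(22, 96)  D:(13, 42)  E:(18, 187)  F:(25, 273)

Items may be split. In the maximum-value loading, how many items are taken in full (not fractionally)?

Order: A (58/4=14.50) > F (273/25=10.92) > B (180/17=10.59) > E (187/18=10.39) > C (96/22=4.36) > D (42/13=3.23)
Fill: take A (4 @ 58) → take F (25 @ 273) → take B (17 @ 180) → take 1/18 of E → 10.39; 47/47 used.
3 item(s) taken whole; one partial (take 1/18 of E).

3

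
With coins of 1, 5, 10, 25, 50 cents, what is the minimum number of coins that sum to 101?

Greedy: take as many of the largest coin as possible, then repeat with the remainder.
101 − 2×50→1 − 1×1→0
Total coins = 2 + 1 = 3

3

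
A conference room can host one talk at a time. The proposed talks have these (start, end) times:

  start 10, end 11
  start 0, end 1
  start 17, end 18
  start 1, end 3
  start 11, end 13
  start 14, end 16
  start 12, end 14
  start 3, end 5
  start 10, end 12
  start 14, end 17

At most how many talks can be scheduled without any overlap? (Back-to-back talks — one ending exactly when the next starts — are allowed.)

Greedy by earliest finish: after sorting by end time, pick each interval compatible with the last pick.
Sorted by end: (0,1)  (1,3)  (3,5)  (10,11)  (10,12)  (11,13)  (12,14)  (14,16)  (14,17)  (17,18)
take (0,1); take (1,3); take (3,5); take (10,11); skip (10,12); take (11,13); take (14,16); skip (14,17); take (17,18).
Selected 7 talks.

7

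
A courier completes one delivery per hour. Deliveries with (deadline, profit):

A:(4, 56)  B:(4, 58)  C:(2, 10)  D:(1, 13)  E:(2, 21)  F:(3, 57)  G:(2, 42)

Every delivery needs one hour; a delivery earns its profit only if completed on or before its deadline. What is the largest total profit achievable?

213

Sort by profit descending; place each in the latest free slot ≤ its deadline.
By profit: B(d4,58), F(d3,57), A(d4,56), G(d2,42), E(d2,21), D(d1,13), C(d2,10)
B→slot 4; F→slot 3; A→slot 2; G→slot 1; E skipped; D skipped; C skipped.
Profit = 42 + 56 + 57 + 58 = 213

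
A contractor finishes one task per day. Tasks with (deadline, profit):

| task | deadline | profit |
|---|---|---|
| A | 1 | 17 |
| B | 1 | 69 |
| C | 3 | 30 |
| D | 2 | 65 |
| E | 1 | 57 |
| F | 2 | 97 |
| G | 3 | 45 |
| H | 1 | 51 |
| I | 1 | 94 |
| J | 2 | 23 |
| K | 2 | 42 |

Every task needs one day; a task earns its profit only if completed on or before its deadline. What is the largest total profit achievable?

236

Sort by profit descending; place each in the latest free slot ≤ its deadline.
Profit order: F=97 I=94 B=69 D=65 E=57 H=51 G=45 K=42 C=30 J=23 A=17
Assign: F→slot 2, I→slot 1, B skipped, D skipped, E skipped, H skipped, G→slot 3, K skipped, C skipped, J skipped, A skipped.
Slots: [1:I] [2:F] [3:G]
Profit = 94 + 97 + 45 = 236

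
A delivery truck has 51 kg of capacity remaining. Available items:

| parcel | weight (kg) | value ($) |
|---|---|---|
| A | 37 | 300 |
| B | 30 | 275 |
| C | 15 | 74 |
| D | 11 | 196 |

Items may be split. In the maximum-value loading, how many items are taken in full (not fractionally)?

Ratios (sorted): D 17.82, B 9.17, A 8.11, C 4.93
take D (11 @ 196); take B (30 @ 275); take 10/37 of A → 81.08. Capacity used 51/51.
2 item(s) taken whole; one partial (take 10/37 of A).

2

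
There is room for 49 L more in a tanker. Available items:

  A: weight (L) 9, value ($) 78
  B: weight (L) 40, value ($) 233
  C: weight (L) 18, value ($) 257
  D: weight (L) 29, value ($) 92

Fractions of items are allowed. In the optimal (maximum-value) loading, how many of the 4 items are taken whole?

2

Greedy by value/weight ratio, highest first.
Order: C (257/18=14.28) > A (78/9=8.67) > B (233/40=5.83) > D (92/29=3.17)
Fill: take C (18 @ 257) → take A (9 @ 78) → take 22/40 of B → 128.15; 49/49 used.
2 item(s) taken whole; one partial (take 22/40 of B).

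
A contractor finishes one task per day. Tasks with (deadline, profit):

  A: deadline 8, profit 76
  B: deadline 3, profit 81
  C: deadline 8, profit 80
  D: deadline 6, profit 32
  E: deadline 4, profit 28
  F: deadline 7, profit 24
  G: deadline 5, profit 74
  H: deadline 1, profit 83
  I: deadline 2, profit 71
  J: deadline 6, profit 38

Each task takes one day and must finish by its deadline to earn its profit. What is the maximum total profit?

535

Profit order: H=83 B=81 C=80 A=76 G=74 I=71 J=38 D=32 E=28 F=24
Assign: H→slot 1, B→slot 3, C→slot 8, A→slot 7, G→slot 5, I→slot 2, J→slot 6, D→slot 4, E skipped, F skipped.
Slots: [1:H] [2:I] [3:B] [4:D] [5:G] [6:J] [7:A] [8:C]
Profit = 83 + 71 + 81 + 32 + 74 + 38 + 76 + 80 = 535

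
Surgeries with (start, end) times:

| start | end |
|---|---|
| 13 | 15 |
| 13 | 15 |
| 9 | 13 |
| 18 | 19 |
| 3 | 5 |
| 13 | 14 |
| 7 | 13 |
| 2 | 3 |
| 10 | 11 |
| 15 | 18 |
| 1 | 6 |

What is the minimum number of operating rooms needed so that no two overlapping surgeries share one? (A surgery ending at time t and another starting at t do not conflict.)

3

The answer is the maximum number of intervals overlapping at any instant.
starts: [1, 2, 3, 7, 9, 10, 13, 13, 13, 15, 18]
ends:   [3, 5, 6, 11, 13, 13, 14, 15, 15, 18, 19]
s1→1 s2→2 e3→1 s3→2 e5→1 e6→0 s7→1 s9→2 s10→3  — peak 3.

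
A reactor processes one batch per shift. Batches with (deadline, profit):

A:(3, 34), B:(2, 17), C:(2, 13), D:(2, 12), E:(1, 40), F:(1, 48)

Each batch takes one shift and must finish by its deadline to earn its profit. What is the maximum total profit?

Take jobs in profit order; each goes to the latest open slot no later than its deadline.
Profit order: F=48 E=40 A=34 B=17 C=13 D=12
Assign: F→slot 1, E skipped, A→slot 3, B→slot 2, C skipped, D skipped.
Slots: [1:F] [2:B] [3:A]
Profit = 48 + 17 + 34 = 99

99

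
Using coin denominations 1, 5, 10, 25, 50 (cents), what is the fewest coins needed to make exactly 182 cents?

Greedy: take as many of the largest coin as possible, then repeat with the remainder.
182 − 3×50→32 − 1×25→7 − 1×5→2 − 2×1→0
Total coins = 3 + 1 + 1 + 2 = 7

7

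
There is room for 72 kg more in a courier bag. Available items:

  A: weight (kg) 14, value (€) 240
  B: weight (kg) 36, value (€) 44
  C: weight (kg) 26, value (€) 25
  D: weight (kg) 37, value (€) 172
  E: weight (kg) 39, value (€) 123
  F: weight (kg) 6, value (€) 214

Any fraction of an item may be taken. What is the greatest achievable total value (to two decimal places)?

673.31

Order: F (214/6=35.67) > A (240/14=17.14) > D (172/37=4.65) > E (123/39=3.15) > B (44/36=1.22) > C (25/26=0.96)
Fill: take F (6 @ 214) → take A (14 @ 240) → take D (37 @ 172) → take 15/39 of E → 47.31; 72/72 used.
Total value = 673.31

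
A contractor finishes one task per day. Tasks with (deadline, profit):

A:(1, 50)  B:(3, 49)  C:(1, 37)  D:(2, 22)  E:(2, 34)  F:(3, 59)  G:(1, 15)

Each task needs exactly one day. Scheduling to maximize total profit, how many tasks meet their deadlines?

3

By profit: F(d3,59), A(d1,50), B(d3,49), C(d1,37), E(d2,34), D(d2,22), G(d1,15)
F→slot 3; A→slot 1; B→slot 2; C skipped; E skipped; D skipped; G skipped.
3 of 7 scheduled.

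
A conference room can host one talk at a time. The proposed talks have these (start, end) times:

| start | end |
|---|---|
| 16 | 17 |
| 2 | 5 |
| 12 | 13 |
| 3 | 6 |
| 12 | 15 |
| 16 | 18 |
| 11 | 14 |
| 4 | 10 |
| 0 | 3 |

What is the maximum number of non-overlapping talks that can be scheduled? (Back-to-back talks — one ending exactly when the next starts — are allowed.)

Order by finish time; keep every interval that doesn't clash with the previous kept one.
Sorted by end: (0,3)  (2,5)  (3,6)  (4,10)  (12,13)  (11,14)  (12,15)  (16,17)  (16,18)
take (0,3); take (3,6); take (12,13); skip (11,14); take (16,17).
Selected 4 talks.

4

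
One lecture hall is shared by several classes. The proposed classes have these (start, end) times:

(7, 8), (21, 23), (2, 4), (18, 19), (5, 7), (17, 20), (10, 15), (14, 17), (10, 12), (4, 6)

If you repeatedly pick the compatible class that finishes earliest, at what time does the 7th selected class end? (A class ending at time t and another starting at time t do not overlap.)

23

Sort by end time and greedily take each interval whose start is ≥ the last chosen end.
By end time: (2,4), (4,6), (5,7), (7,8), (10,12), (10,15), (14,17), (18,19), (17,20), (21,23).
Pick (2,4); next start ≥ 4 → (4,6); next start ≥ 6 → (7,8); next start ≥ 8 → (10,12); next start ≥ 12 → (14,17); next start ≥ 17 → (18,19); next start ≥ 19 → (21,23).
Selected: (2,4) (4,6) (7,8) (10,12) (14,17) (18,19) (21,23)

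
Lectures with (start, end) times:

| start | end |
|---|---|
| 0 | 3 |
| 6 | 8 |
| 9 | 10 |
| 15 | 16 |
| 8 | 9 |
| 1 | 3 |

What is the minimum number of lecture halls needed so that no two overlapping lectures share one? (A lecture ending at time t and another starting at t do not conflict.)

Events (time:±→running): 0:+→1 1:+→2 … peak 2.

2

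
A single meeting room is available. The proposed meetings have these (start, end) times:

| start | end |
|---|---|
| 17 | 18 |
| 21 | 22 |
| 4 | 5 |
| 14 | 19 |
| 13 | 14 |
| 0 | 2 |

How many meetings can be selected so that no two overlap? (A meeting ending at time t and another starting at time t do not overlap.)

Sort by end time and greedily take each interval whose start is ≥ the last chosen end.
Sorted by end: (0,2)  (4,5)  (13,14)  (17,18)  (14,19)  (21,22)
take (0,2); take (4,5); take (13,14); take (17,18); skip (14,19); take (21,22).
Selected 5 meetings.

5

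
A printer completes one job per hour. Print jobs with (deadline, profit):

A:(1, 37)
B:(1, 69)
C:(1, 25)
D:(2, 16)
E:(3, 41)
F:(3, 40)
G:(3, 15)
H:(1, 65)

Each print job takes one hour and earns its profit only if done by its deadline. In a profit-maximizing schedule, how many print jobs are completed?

Take jobs in profit order; each goes to the latest open slot no later than its deadline.
By profit: B(d1,69), H(d1,65), E(d3,41), F(d3,40), A(d1,37), C(d1,25), D(d2,16), G(d3,15)
B→slot 1; H skipped; E→slot 3; F→slot 2; A skipped; C skipped; D skipped; G skipped.
3 of 8 scheduled.

3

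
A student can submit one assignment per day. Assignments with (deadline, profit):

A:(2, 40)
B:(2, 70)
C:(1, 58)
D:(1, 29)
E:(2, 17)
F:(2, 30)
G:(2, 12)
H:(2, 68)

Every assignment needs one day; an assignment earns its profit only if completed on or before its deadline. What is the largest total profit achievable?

138

Take jobs in profit order; each goes to the latest open slot no later than its deadline.
Profit order: B=70 H=68 C=58 A=40 F=30 D=29 E=17 G=12
Assign: B→slot 2, H→slot 1, C skipped, A skipped, F skipped, D skipped, E skipped, G skipped.
Slots: [1:H] [2:B]
Profit = 68 + 70 = 138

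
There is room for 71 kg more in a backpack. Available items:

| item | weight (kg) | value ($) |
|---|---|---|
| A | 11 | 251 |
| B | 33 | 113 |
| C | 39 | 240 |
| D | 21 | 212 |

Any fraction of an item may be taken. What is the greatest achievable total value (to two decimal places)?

703.00

Greedy by value/weight ratio, highest first.
Order: A (251/11=22.82) > D (212/21=10.10) > C (240/39=6.15) > B (113/33=3.42)
Fill: take A (11 @ 251) → take D (21 @ 212) → take C (39 @ 240); 71/71 used.
Total value = 703.00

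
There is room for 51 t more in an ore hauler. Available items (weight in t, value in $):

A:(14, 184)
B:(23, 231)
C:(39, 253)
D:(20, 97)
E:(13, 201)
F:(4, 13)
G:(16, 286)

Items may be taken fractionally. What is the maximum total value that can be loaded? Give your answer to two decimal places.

Greedy by value/weight ratio, highest first.
Order: G (286/16=17.88) > E (201/13=15.46) > A (184/14=13.14) > B (231/23=10.04) > C (253/39=6.49) > D (97/20=4.85) > F (13/4=3.25)
Fill: take G (16 @ 286) → take E (13 @ 201) → take A (14 @ 184) → take 8/23 of B → 80.35; 51/51 used.
Total value = 751.35

751.35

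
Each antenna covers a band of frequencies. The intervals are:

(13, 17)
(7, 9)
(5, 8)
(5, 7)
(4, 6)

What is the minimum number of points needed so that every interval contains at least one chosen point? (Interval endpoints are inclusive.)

Process intervals by earliest right end; each time one isn't hit yet, stab at its right endpoint.
By right end: [4,6]  [5,7]  [5,8]  [7,9]  [13,17]
[4,6] uncovered → point at 6; [7,9] uncovered → point at 9; [13,17] uncovered → point at 17.
Points: 6, 9, 17 (3 total).

3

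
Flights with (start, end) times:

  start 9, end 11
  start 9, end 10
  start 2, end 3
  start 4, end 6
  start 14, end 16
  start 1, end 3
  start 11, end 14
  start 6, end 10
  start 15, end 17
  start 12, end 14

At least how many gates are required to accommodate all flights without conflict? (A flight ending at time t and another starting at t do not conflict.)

3

Events (time:±→running): 1:+→1 2:+→2 3:-→1 3:-→0 4:+→1 6:-→0 6:+→1 9:+→2 9:+→3 … peak 3.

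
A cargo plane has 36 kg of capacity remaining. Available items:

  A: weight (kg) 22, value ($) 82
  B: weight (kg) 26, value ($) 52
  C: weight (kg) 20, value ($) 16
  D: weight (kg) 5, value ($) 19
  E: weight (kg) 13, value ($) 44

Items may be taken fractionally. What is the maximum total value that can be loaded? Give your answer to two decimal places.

Sort by value per unit weight and fill in that order.
Ratios (sorted): D 3.80, A 3.73, E 3.38, B 2.00, C 0.80
take D (5 @ 19); take A (22 @ 82); take 9/13 of E → 30.46. Capacity used 36/36.
Total value = 131.46

131.46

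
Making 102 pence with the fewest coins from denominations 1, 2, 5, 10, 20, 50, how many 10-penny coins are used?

0

102 = 2×50 + 1×2
Count of 10: 0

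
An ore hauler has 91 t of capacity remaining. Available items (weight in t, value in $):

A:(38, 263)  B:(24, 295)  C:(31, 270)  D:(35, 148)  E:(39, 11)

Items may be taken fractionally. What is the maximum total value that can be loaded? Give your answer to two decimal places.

Sort by value per unit weight and fill in that order.
Ratios (sorted): B 12.29, C 8.71, A 6.92, D 4.23, E 0.28
take B (24 @ 295); take C (31 @ 270); take 36/38 of A → 249.16. Capacity used 91/91.
Total value = 814.16

814.16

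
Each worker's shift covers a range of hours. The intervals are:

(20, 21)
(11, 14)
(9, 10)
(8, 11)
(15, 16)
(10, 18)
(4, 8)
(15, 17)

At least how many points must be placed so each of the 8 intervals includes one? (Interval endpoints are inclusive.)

5

By right end: [4,8]  [9,10]  [8,11]  [11,14]  [15,16]  [15,17]  [10,18]  [20,21]
[4,8] uncovered → point at 8; [9,10] uncovered → point at 10; [11,14] uncovered → point at 14; [15,16] uncovered → point at 16; [20,21] uncovered → point at 21.
Points: 8, 10, 14, 16, 21 (5 total).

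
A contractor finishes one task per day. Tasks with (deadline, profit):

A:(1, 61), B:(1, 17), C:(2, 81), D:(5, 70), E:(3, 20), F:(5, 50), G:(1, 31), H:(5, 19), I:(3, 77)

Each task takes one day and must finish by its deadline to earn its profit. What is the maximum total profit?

Take jobs in profit order; each goes to the latest open slot no later than its deadline.
Profit order: C=81 I=77 D=70 A=61 F=50 G=31 E=20 H=19 B=17
Assign: C→slot 2, I→slot 3, D→slot 5, A→slot 1, F→slot 4, G skipped, E skipped, H skipped, B skipped.
Slots: [1:A] [2:C] [3:I] [4:F] [5:D]
Profit = 61 + 81 + 77 + 50 + 70 = 339

339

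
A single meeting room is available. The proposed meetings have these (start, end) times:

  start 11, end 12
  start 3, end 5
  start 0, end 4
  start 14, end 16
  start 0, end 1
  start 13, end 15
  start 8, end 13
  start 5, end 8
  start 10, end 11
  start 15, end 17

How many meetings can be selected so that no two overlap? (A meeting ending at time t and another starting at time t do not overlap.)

Sorted by end: (0,1)  (0,4)  (3,5)  (5,8)  (10,11)  (11,12)  (8,13)  (13,15)  (14,16)  (15,17)
take (0,1); skip (0,4); take (3,5); take (5,8); take (10,11); take (11,12); skip (8,13); take (13,15); take (15,17).
Selected 7 meetings.

7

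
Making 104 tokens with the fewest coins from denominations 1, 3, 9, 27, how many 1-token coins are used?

2

104 = 3×27 + 2×9 + 1×3 + 2×1
Count of 1: 2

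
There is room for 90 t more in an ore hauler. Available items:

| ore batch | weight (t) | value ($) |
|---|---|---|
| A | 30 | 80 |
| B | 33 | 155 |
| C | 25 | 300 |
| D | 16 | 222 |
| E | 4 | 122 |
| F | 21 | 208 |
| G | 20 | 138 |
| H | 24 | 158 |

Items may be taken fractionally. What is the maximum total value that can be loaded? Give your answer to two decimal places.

1016.33

Greedy by value/weight ratio, highest first.
Ratios (sorted): E 30.50, D 13.88, C 12.00, F 9.90, G 6.90, H 6.58, B 4.70, A 2.67
take E (4 @ 122); take D (16 @ 222); take C (25 @ 300); take F (21 @ 208); take G (20 @ 138); take 4/24 of H → 26.33. Capacity used 90/90.
Total value = 1016.33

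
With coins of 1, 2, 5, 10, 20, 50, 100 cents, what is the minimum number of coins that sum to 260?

Use the largest denomination that fits, subtract, and repeat.
260 = 2×100 + 1×50 + 1×10
Total coins = 2 + 1 + 1 = 4

4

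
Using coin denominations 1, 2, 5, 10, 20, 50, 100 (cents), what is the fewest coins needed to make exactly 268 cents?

268 − 2×100→68 − 1×50→18 − 1×10→8 − 1×5→3 − 1×2→1 − 1×1→0
Total coins = 2 + 1 + 1 + 1 + 1 + 1 = 7

7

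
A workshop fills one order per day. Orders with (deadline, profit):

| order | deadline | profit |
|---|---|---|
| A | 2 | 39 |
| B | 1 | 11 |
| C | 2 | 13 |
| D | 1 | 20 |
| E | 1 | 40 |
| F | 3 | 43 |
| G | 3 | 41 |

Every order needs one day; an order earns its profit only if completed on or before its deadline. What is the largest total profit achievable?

Profit order: F=43 G=41 E=40 A=39 D=20 C=13 B=11
Assign: F→slot 3, G→slot 2, E→slot 1, A skipped, D skipped, C skipped, B skipped.
Slots: [1:E] [2:G] [3:F]
Profit = 40 + 41 + 43 = 124

124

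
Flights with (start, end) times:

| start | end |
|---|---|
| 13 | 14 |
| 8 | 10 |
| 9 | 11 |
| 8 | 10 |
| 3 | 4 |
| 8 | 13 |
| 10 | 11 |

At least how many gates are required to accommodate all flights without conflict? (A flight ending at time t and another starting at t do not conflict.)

starts: [3, 8, 8, 8, 9, 10, 13]
ends:   [4, 10, 10, 11, 11, 13, 14]
s3→1 e4→0 s8→1 s8→2 s8→3 s9→4  — peak 4.

4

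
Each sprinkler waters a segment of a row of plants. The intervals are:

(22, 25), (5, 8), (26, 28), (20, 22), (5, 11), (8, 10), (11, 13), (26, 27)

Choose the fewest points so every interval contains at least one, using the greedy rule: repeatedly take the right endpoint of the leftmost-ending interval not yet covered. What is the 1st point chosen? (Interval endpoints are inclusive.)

8

Process intervals by earliest right end; each time one isn't hit yet, stab at its right endpoint.
Sorted: [5,8] [8,10] [5,11] [11,13] [20,22] [22,25] [26,27] [26,28]
{[5,8],[8,10],[5,11]} hit by 8; {[11,13]} hit by 13; {[20,22],[22,25]} hit by 22; {[26,27],[26,28]} hit by 27.
Points: 8, 13, 22, 27 (4 total).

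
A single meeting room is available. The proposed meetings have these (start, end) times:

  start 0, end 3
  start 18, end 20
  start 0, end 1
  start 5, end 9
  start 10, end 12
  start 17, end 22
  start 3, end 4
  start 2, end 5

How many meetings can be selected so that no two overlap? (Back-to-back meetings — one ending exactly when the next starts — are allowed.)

Order by finish time; keep every interval that doesn't clash with the previous kept one.
By end time: (0,1), (0,3), (3,4), (2,5), (5,9), (10,12), (18,20), (17,22).
Pick (0,1); next start ≥ 1 → (3,4); next start ≥ 4 → (5,9); next start ≥ 9 → (10,12); next start ≥ 12 → (18,20).
Selected 5 meetings.

5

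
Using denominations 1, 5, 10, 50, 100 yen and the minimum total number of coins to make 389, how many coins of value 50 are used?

Greedy: take as many of the largest coin as possible, then repeat with the remainder.
389 = 3×100 + 1×50 + 3×10 + 1×5 + 4×1
Count of 50: 1

1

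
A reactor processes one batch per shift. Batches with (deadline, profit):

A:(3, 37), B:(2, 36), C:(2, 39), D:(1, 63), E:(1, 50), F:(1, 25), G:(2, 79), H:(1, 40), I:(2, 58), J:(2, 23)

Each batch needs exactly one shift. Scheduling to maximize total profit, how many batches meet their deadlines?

Take jobs in profit order; each goes to the latest open slot no later than its deadline.
By profit: G(d2,79), D(d1,63), I(d2,58), E(d1,50), H(d1,40), C(d2,39), A(d3,37), B(d2,36), F(d1,25), J(d2,23)
G→slot 2; D→slot 1; I skipped; E skipped; H skipped; C skipped; A→slot 3; B skipped; F skipped; J skipped.
3 of 10 scheduled.

3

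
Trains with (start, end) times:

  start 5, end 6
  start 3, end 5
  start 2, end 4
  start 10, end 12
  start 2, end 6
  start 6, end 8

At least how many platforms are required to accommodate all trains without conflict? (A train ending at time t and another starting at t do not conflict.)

3

The answer is the maximum number of intervals overlapping at any instant.
starts: [2, 2, 3, 5, 6, 10]
ends:   [4, 5, 6, 6, 8, 12]
s2→1 s2→2 s3→3  — peak 3.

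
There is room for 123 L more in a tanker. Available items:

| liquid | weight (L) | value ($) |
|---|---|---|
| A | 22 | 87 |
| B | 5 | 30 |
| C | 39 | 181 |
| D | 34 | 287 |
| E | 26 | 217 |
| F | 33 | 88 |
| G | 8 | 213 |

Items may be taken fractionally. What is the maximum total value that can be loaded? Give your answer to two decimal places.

Sort by value per unit weight and fill in that order.
Ratios (sorted): G 26.62, D 8.44, E 8.35, B 6.00, C 4.64, A 3.95, F 2.67
take G (8 @ 213); take D (34 @ 287); take E (26 @ 217); take B (5 @ 30); take C (39 @ 181); take 11/22 of A → 43.50. Capacity used 123/123.
Total value = 971.50

971.50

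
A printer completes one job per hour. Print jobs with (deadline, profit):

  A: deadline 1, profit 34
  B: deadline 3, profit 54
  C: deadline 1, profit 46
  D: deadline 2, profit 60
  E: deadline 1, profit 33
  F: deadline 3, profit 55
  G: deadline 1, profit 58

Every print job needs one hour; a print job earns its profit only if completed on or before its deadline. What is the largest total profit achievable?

173

Sort by profit descending; place each in the latest free slot ≤ its deadline.
By profit: D(d2,60), G(d1,58), F(d3,55), B(d3,54), C(d1,46), A(d1,34), E(d1,33)
D→slot 2; G→slot 1; F→slot 3; B skipped; C skipped; A skipped; E skipped.
Profit = 58 + 60 + 55 = 173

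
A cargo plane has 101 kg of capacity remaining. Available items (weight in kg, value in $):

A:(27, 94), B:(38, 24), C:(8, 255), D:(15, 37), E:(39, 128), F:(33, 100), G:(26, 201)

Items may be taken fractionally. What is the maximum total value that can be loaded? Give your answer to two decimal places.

Greedy by value/weight ratio, highest first.
Ratios (sorted): C 31.88, G 7.73, A 3.48, E 3.28, F 3.03, D 2.47, B 0.63
take C (8 @ 255); take G (26 @ 201); take A (27 @ 94); take E (39 @ 128); take 1/33 of F → 3.03. Capacity used 101/101.
Total value = 681.03

681.03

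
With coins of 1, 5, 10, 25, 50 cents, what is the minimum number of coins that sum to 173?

8

Greedy: take as many of the largest coin as possible, then repeat with the remainder.
173 = 3×50 + 2×10 + 3×1
Total coins = 3 + 2 + 3 = 8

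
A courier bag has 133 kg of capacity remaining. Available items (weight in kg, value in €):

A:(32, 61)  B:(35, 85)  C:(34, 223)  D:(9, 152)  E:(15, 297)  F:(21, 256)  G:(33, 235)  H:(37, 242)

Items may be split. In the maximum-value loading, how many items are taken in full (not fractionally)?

Sort by value per unit weight and fill in that order.
Ratios (sorted): E 19.80, D 16.89, F 12.19, G 7.12, C 6.56, H 6.54, B 2.43, A 1.91
take E (15 @ 297); take D (9 @ 152); take F (21 @ 256); take G (33 @ 235); take C (34 @ 223); take 21/37 of H → 137.35. Capacity used 133/133.
5 item(s) taken whole; one partial (take 21/37 of H).

5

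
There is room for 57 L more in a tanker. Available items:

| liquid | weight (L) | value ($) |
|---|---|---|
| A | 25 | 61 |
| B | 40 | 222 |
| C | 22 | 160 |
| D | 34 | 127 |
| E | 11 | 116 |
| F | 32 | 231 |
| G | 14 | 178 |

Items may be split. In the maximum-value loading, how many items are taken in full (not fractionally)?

Order: G (178/14=12.71) > E (116/11=10.55) > C (160/22=7.27) > F (231/32=7.22) > B (222/40=5.55) > D (127/34=3.74) > A (61/25=2.44)
Fill: take G (14 @ 178) → take E (11 @ 116) → take C (22 @ 160) → take 10/32 of F → 72.19; 57/57 used.
3 item(s) taken whole; one partial (take 10/32 of F).

3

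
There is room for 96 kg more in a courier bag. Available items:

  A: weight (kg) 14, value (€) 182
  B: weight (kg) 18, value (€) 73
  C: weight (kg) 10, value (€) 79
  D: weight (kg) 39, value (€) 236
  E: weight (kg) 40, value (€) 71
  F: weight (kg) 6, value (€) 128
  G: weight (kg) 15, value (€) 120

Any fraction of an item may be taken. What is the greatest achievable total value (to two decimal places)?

793.67

Greedy by value/weight ratio, highest first.
Order: F (128/6=21.33) > A (182/14=13.00) > G (120/15=8.00) > C (79/10=7.90) > D (236/39=6.05) > B (73/18=4.06) > E (71/40=1.77)
Fill: take F (6 @ 128) → take A (14 @ 182) → take G (15 @ 120) → take C (10 @ 79) → take D (39 @ 236) → take 12/18 of B → 48.67; 96/96 used.
Total value = 793.67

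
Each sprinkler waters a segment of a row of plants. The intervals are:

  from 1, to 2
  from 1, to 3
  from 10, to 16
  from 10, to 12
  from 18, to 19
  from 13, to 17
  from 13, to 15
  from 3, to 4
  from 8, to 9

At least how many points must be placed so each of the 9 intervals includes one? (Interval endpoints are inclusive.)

By right end: [1,2]  [1,3]  [3,4]  [8,9]  [10,12]  [13,15]  [10,16]  [13,17]  [18,19]
[1,2] uncovered → point at 2; [3,4] uncovered → point at 4; [8,9] uncovered → point at 9; [10,12] uncovered → point at 12; [13,15] uncovered → point at 15; [18,19] uncovered → point at 19.
Points: 2, 4, 9, 12, 15, 19 (6 total).

6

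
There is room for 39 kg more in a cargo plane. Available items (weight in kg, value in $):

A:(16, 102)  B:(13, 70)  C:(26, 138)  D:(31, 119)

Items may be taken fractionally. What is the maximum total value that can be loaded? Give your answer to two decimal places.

225.08

Greedy by value/weight ratio, highest first.
Ratios (sorted): A 6.38, B 5.38, C 5.31, D 3.84
take A (16 @ 102); take B (13 @ 70); take 10/26 of C → 53.08. Capacity used 39/39.
Total value = 225.08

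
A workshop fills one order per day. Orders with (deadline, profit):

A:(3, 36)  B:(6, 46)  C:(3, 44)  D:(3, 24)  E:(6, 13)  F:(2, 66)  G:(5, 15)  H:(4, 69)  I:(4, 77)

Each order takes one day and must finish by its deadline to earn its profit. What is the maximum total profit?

Take jobs in profit order; each goes to the latest open slot no later than its deadline.
Profit order: I=77 H=69 F=66 B=46 C=44 A=36 D=24 G=15 E=13
Assign: I→slot 4, H→slot 3, F→slot 2, B→slot 6, C→slot 1, A skipped, D skipped, G→slot 5, E skipped.
Slots: [1:C] [2:F] [3:H] [4:I] [5:G] [6:B]
Profit = 44 + 66 + 69 + 77 + 15 + 46 = 317

317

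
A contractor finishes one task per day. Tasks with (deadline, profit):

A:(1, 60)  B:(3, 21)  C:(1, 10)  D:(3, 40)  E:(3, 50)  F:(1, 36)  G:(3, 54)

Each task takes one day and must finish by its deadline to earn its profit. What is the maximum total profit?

Take jobs in profit order; each goes to the latest open slot no later than its deadline.
By profit: A(d1,60), G(d3,54), E(d3,50), D(d3,40), F(d1,36), B(d3,21), C(d1,10)
A→slot 1; G→slot 3; E→slot 2; D skipped; F skipped; B skipped; C skipped.
Profit = 60 + 50 + 54 = 164

164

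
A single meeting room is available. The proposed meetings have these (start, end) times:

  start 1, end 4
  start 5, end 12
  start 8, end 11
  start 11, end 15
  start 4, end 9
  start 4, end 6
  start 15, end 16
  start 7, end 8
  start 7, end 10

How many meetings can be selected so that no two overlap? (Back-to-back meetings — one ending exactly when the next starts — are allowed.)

Greedy by earliest finish: after sorting by end time, pick each interval compatible with the last pick.
By end time: (1,4), (4,6), (7,8), (4,9), (7,10), (8,11), (5,12), (11,15), (15,16).
Pick (1,4); next start ≥ 4 → (4,6); next start ≥ 6 → (7,8); next start ≥ 8 → (8,11); next start ≥ 11 → (11,15); next start ≥ 15 → (15,16).
Selected 6 meetings.

6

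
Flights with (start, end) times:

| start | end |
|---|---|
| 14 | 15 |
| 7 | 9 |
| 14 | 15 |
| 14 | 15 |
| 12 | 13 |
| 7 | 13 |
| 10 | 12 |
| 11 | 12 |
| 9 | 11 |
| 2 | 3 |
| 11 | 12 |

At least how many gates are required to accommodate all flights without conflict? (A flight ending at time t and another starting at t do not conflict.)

Count concurrent intervals with a sweep; the peak is the room count.
starts: [2, 7, 7, 9, 10, 11, 11, 12, 14, 14, 14]
ends:   [3, 9, 11, 12, 12, 12, 13, 13, 15, 15, 15]
s2→1 e3→0 s7→1 s7→2 e9→1 s9→2 s10→3 e11→2 s11→3 s11→4  — peak 4.

4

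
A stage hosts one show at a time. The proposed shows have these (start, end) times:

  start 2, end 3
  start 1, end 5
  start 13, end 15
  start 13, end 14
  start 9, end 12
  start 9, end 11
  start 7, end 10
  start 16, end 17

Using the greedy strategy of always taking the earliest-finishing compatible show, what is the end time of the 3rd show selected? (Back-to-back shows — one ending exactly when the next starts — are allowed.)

14

Greedy by earliest finish: after sorting by end time, pick each interval compatible with the last pick.
Sorted by end: (2,3)  (1,5)  (7,10)  (9,11)  (9,12)  (13,14)  (13,15)  (16,17)
take (2,3); take (7,10); take (13,14); take (16,17).
Selected: (2,3) (7,10) (13,14) (16,17)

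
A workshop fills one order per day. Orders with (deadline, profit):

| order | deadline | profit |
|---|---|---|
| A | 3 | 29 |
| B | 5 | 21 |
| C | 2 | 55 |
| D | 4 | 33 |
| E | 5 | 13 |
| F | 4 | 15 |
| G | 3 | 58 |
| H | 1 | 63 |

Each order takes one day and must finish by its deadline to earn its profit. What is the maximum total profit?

230

By profit: H(d1,63), G(d3,58), C(d2,55), D(d4,33), A(d3,29), B(d5,21), F(d4,15), E(d5,13)
H→slot 1; G→slot 3; C→slot 2; D→slot 4; A skipped; B→slot 5; F skipped; E skipped.
Profit = 63 + 55 + 58 + 33 + 21 = 230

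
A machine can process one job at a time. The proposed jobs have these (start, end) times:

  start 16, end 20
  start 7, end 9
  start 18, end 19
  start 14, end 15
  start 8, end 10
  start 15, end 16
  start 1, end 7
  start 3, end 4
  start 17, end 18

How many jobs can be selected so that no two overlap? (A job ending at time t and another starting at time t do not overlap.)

Greedy by earliest finish: after sorting by end time, pick each interval compatible with the last pick.
By end time: (3,4), (1,7), (7,9), (8,10), (14,15), (15,16), (17,18), (18,19), (16,20).
Pick (3,4); next start ≥ 4 → (7,9); next start ≥ 9 → (14,15); next start ≥ 15 → (15,16); next start ≥ 16 → (17,18); next start ≥ 18 → (18,19).
Selected 6 jobs.

6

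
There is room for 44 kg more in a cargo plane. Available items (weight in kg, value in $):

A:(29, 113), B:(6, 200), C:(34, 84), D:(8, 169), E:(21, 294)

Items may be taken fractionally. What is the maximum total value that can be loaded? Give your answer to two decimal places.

Greedy by value/weight ratio, highest first.
Order: B (200/6=33.33) > D (169/8=21.12) > E (294/21=14.00) > A (113/29=3.90) > C (84/34=2.47)
Fill: take B (6 @ 200) → take D (8 @ 169) → take E (21 @ 294) → take 9/29 of A → 35.07; 44/44 used.
Total value = 698.07

698.07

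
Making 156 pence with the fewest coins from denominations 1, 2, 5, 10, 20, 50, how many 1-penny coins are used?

1

156 = 3×50 + 1×5 + 1×1
Count of 1: 1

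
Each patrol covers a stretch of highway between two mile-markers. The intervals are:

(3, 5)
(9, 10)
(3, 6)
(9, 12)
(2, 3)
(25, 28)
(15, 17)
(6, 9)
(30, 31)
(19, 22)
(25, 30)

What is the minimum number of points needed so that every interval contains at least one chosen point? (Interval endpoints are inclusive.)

Sort by right endpoint; whenever an interval is uncovered, place a point at its right end.
By right end: [2,3]  [3,5]  [3,6]  [6,9]  [9,10]  [9,12]  [15,17]  [19,22]  [25,28]  [25,30]  [30,31]
[2,3] uncovered → point at 3; [6,9] uncovered → point at 9; [15,17] uncovered → point at 17; [19,22] uncovered → point at 22; [25,28] uncovered → point at 28; [30,31] uncovered → point at 31.
Points: 3, 9, 17, 22, 28, 31 (6 total).

6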